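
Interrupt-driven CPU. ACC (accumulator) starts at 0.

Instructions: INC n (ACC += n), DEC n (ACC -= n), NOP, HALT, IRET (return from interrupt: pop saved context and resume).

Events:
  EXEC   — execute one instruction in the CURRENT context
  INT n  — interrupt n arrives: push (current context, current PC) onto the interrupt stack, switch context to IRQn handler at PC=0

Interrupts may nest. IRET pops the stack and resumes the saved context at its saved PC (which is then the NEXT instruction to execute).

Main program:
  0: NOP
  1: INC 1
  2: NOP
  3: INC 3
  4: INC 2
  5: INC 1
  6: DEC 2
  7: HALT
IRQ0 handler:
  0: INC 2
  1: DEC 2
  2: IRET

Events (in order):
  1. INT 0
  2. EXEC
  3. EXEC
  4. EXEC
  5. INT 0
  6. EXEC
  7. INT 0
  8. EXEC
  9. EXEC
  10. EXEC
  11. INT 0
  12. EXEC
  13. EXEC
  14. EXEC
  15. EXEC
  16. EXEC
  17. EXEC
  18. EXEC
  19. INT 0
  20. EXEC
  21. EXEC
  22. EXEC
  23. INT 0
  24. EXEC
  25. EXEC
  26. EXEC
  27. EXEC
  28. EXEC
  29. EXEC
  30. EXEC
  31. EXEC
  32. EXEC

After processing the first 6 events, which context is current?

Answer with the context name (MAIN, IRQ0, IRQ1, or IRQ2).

Answer: IRQ0

Derivation:
Event 1 (INT 0): INT 0 arrives: push (MAIN, PC=0), enter IRQ0 at PC=0 (depth now 1)
Event 2 (EXEC): [IRQ0] PC=0: INC 2 -> ACC=2
Event 3 (EXEC): [IRQ0] PC=1: DEC 2 -> ACC=0
Event 4 (EXEC): [IRQ0] PC=2: IRET -> resume MAIN at PC=0 (depth now 0)
Event 5 (INT 0): INT 0 arrives: push (MAIN, PC=0), enter IRQ0 at PC=0 (depth now 1)
Event 6 (EXEC): [IRQ0] PC=0: INC 2 -> ACC=2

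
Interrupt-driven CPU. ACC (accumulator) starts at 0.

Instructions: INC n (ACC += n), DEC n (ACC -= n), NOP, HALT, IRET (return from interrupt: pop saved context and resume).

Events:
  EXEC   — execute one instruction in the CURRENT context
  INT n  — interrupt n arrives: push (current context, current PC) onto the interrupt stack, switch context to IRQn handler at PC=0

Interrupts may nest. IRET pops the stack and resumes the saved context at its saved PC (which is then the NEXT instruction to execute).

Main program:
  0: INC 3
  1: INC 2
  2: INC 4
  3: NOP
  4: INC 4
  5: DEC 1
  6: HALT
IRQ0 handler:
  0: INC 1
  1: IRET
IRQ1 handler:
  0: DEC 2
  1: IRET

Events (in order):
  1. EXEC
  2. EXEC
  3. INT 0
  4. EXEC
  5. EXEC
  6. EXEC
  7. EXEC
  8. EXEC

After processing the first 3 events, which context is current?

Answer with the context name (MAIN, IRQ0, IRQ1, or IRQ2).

Answer: IRQ0

Derivation:
Event 1 (EXEC): [MAIN] PC=0: INC 3 -> ACC=3
Event 2 (EXEC): [MAIN] PC=1: INC 2 -> ACC=5
Event 3 (INT 0): INT 0 arrives: push (MAIN, PC=2), enter IRQ0 at PC=0 (depth now 1)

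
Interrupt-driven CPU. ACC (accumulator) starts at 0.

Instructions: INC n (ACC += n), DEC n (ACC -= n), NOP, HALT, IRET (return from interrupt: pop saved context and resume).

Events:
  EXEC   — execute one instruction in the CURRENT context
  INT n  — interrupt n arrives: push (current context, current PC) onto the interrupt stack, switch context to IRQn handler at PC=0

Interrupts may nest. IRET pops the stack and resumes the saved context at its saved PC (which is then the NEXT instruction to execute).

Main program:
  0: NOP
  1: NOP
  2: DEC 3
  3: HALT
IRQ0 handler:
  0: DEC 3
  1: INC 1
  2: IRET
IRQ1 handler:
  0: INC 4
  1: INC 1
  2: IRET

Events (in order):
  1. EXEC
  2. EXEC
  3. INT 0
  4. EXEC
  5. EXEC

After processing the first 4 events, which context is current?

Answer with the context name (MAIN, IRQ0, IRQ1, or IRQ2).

Event 1 (EXEC): [MAIN] PC=0: NOP
Event 2 (EXEC): [MAIN] PC=1: NOP
Event 3 (INT 0): INT 0 arrives: push (MAIN, PC=2), enter IRQ0 at PC=0 (depth now 1)
Event 4 (EXEC): [IRQ0] PC=0: DEC 3 -> ACC=-3

Answer: IRQ0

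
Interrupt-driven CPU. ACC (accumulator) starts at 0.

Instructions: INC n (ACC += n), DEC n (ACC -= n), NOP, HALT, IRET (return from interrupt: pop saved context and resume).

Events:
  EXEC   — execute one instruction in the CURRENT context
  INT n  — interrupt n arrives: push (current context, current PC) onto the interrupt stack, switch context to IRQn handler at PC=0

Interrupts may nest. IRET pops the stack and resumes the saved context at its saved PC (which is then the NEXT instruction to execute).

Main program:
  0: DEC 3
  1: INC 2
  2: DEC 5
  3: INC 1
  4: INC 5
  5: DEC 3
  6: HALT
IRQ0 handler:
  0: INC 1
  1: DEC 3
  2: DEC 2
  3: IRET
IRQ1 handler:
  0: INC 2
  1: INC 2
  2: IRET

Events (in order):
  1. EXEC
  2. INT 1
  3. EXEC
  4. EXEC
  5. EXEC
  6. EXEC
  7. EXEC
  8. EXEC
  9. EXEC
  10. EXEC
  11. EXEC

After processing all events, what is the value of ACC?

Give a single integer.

Event 1 (EXEC): [MAIN] PC=0: DEC 3 -> ACC=-3
Event 2 (INT 1): INT 1 arrives: push (MAIN, PC=1), enter IRQ1 at PC=0 (depth now 1)
Event 3 (EXEC): [IRQ1] PC=0: INC 2 -> ACC=-1
Event 4 (EXEC): [IRQ1] PC=1: INC 2 -> ACC=1
Event 5 (EXEC): [IRQ1] PC=2: IRET -> resume MAIN at PC=1 (depth now 0)
Event 6 (EXEC): [MAIN] PC=1: INC 2 -> ACC=3
Event 7 (EXEC): [MAIN] PC=2: DEC 5 -> ACC=-2
Event 8 (EXEC): [MAIN] PC=3: INC 1 -> ACC=-1
Event 9 (EXEC): [MAIN] PC=4: INC 5 -> ACC=4
Event 10 (EXEC): [MAIN] PC=5: DEC 3 -> ACC=1
Event 11 (EXEC): [MAIN] PC=6: HALT

Answer: 1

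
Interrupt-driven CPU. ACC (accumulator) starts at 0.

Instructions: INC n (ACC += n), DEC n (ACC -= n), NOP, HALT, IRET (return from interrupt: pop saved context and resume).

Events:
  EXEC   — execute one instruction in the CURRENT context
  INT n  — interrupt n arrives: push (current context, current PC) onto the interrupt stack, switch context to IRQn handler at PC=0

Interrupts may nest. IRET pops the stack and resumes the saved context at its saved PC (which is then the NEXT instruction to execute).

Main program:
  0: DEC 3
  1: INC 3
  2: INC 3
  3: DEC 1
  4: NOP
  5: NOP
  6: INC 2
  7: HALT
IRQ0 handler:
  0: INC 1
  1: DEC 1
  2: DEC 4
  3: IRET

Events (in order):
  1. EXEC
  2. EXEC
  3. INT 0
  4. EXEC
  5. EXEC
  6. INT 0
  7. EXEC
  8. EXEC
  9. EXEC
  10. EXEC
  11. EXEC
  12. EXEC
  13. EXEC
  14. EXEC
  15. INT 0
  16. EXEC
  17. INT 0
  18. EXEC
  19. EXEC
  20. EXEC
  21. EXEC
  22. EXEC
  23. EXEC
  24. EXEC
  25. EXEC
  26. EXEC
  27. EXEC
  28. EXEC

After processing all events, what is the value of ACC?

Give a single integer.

Event 1 (EXEC): [MAIN] PC=0: DEC 3 -> ACC=-3
Event 2 (EXEC): [MAIN] PC=1: INC 3 -> ACC=0
Event 3 (INT 0): INT 0 arrives: push (MAIN, PC=2), enter IRQ0 at PC=0 (depth now 1)
Event 4 (EXEC): [IRQ0] PC=0: INC 1 -> ACC=1
Event 5 (EXEC): [IRQ0] PC=1: DEC 1 -> ACC=0
Event 6 (INT 0): INT 0 arrives: push (IRQ0, PC=2), enter IRQ0 at PC=0 (depth now 2)
Event 7 (EXEC): [IRQ0] PC=0: INC 1 -> ACC=1
Event 8 (EXEC): [IRQ0] PC=1: DEC 1 -> ACC=0
Event 9 (EXEC): [IRQ0] PC=2: DEC 4 -> ACC=-4
Event 10 (EXEC): [IRQ0] PC=3: IRET -> resume IRQ0 at PC=2 (depth now 1)
Event 11 (EXEC): [IRQ0] PC=2: DEC 4 -> ACC=-8
Event 12 (EXEC): [IRQ0] PC=3: IRET -> resume MAIN at PC=2 (depth now 0)
Event 13 (EXEC): [MAIN] PC=2: INC 3 -> ACC=-5
Event 14 (EXEC): [MAIN] PC=3: DEC 1 -> ACC=-6
Event 15 (INT 0): INT 0 arrives: push (MAIN, PC=4), enter IRQ0 at PC=0 (depth now 1)
Event 16 (EXEC): [IRQ0] PC=0: INC 1 -> ACC=-5
Event 17 (INT 0): INT 0 arrives: push (IRQ0, PC=1), enter IRQ0 at PC=0 (depth now 2)
Event 18 (EXEC): [IRQ0] PC=0: INC 1 -> ACC=-4
Event 19 (EXEC): [IRQ0] PC=1: DEC 1 -> ACC=-5
Event 20 (EXEC): [IRQ0] PC=2: DEC 4 -> ACC=-9
Event 21 (EXEC): [IRQ0] PC=3: IRET -> resume IRQ0 at PC=1 (depth now 1)
Event 22 (EXEC): [IRQ0] PC=1: DEC 1 -> ACC=-10
Event 23 (EXEC): [IRQ0] PC=2: DEC 4 -> ACC=-14
Event 24 (EXEC): [IRQ0] PC=3: IRET -> resume MAIN at PC=4 (depth now 0)
Event 25 (EXEC): [MAIN] PC=4: NOP
Event 26 (EXEC): [MAIN] PC=5: NOP
Event 27 (EXEC): [MAIN] PC=6: INC 2 -> ACC=-12
Event 28 (EXEC): [MAIN] PC=7: HALT

Answer: -12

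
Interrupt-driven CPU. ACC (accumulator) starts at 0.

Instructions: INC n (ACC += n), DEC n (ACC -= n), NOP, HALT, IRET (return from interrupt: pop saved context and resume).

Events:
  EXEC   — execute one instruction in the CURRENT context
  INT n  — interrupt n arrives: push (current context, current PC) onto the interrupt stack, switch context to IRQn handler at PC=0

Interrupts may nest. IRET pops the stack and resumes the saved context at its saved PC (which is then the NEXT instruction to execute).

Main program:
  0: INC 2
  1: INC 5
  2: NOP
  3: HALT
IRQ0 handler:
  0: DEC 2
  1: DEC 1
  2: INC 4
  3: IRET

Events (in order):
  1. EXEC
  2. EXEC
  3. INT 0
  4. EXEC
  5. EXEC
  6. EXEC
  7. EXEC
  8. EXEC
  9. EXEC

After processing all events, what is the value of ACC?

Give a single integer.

Answer: 8

Derivation:
Event 1 (EXEC): [MAIN] PC=0: INC 2 -> ACC=2
Event 2 (EXEC): [MAIN] PC=1: INC 5 -> ACC=7
Event 3 (INT 0): INT 0 arrives: push (MAIN, PC=2), enter IRQ0 at PC=0 (depth now 1)
Event 4 (EXEC): [IRQ0] PC=0: DEC 2 -> ACC=5
Event 5 (EXEC): [IRQ0] PC=1: DEC 1 -> ACC=4
Event 6 (EXEC): [IRQ0] PC=2: INC 4 -> ACC=8
Event 7 (EXEC): [IRQ0] PC=3: IRET -> resume MAIN at PC=2 (depth now 0)
Event 8 (EXEC): [MAIN] PC=2: NOP
Event 9 (EXEC): [MAIN] PC=3: HALT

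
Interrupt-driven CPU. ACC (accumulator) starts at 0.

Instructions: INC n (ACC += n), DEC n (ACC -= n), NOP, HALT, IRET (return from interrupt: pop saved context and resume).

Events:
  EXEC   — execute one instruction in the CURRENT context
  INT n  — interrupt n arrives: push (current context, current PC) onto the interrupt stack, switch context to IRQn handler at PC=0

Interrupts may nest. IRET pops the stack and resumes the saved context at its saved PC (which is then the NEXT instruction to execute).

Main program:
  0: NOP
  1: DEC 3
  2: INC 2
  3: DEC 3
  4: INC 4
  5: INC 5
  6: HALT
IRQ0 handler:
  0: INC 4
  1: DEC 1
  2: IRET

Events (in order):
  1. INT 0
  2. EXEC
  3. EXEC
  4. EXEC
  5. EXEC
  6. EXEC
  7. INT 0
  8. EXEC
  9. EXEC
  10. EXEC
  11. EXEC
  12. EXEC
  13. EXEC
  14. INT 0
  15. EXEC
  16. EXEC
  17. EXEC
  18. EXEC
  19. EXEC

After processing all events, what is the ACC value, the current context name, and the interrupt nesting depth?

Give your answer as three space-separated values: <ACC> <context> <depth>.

Answer: 14 MAIN 0

Derivation:
Event 1 (INT 0): INT 0 arrives: push (MAIN, PC=0), enter IRQ0 at PC=0 (depth now 1)
Event 2 (EXEC): [IRQ0] PC=0: INC 4 -> ACC=4
Event 3 (EXEC): [IRQ0] PC=1: DEC 1 -> ACC=3
Event 4 (EXEC): [IRQ0] PC=2: IRET -> resume MAIN at PC=0 (depth now 0)
Event 5 (EXEC): [MAIN] PC=0: NOP
Event 6 (EXEC): [MAIN] PC=1: DEC 3 -> ACC=0
Event 7 (INT 0): INT 0 arrives: push (MAIN, PC=2), enter IRQ0 at PC=0 (depth now 1)
Event 8 (EXEC): [IRQ0] PC=0: INC 4 -> ACC=4
Event 9 (EXEC): [IRQ0] PC=1: DEC 1 -> ACC=3
Event 10 (EXEC): [IRQ0] PC=2: IRET -> resume MAIN at PC=2 (depth now 0)
Event 11 (EXEC): [MAIN] PC=2: INC 2 -> ACC=5
Event 12 (EXEC): [MAIN] PC=3: DEC 3 -> ACC=2
Event 13 (EXEC): [MAIN] PC=4: INC 4 -> ACC=6
Event 14 (INT 0): INT 0 arrives: push (MAIN, PC=5), enter IRQ0 at PC=0 (depth now 1)
Event 15 (EXEC): [IRQ0] PC=0: INC 4 -> ACC=10
Event 16 (EXEC): [IRQ0] PC=1: DEC 1 -> ACC=9
Event 17 (EXEC): [IRQ0] PC=2: IRET -> resume MAIN at PC=5 (depth now 0)
Event 18 (EXEC): [MAIN] PC=5: INC 5 -> ACC=14
Event 19 (EXEC): [MAIN] PC=6: HALT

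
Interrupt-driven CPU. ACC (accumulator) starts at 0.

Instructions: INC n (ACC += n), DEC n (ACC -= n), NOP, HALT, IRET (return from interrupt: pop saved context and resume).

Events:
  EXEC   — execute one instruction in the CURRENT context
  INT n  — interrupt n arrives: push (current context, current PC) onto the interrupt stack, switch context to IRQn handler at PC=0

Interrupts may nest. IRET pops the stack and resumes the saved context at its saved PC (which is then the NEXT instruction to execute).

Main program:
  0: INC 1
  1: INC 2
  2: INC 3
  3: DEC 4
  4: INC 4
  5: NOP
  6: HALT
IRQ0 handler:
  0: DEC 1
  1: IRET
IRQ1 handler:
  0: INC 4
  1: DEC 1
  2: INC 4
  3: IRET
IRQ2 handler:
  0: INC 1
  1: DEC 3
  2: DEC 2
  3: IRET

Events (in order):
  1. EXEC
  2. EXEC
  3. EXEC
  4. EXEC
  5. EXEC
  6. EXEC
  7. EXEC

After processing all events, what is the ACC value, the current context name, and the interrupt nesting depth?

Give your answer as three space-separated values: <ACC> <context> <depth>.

Answer: 6 MAIN 0

Derivation:
Event 1 (EXEC): [MAIN] PC=0: INC 1 -> ACC=1
Event 2 (EXEC): [MAIN] PC=1: INC 2 -> ACC=3
Event 3 (EXEC): [MAIN] PC=2: INC 3 -> ACC=6
Event 4 (EXEC): [MAIN] PC=3: DEC 4 -> ACC=2
Event 5 (EXEC): [MAIN] PC=4: INC 4 -> ACC=6
Event 6 (EXEC): [MAIN] PC=5: NOP
Event 7 (EXEC): [MAIN] PC=6: HALT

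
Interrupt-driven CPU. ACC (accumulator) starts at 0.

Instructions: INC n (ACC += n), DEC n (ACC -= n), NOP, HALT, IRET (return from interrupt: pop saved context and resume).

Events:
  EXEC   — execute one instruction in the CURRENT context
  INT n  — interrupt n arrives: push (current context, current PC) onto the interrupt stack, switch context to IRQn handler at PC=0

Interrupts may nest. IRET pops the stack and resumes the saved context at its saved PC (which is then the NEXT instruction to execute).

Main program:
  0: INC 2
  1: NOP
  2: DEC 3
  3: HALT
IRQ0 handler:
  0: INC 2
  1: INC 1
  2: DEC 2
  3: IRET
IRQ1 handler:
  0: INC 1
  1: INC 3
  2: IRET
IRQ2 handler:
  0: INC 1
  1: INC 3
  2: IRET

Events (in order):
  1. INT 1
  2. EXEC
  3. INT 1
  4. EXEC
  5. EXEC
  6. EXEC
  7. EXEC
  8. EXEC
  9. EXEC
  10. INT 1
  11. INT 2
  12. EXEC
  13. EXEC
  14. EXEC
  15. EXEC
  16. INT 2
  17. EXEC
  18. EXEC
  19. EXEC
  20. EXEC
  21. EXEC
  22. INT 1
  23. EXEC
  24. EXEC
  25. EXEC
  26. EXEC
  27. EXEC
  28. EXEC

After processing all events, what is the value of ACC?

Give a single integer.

Answer: 23

Derivation:
Event 1 (INT 1): INT 1 arrives: push (MAIN, PC=0), enter IRQ1 at PC=0 (depth now 1)
Event 2 (EXEC): [IRQ1] PC=0: INC 1 -> ACC=1
Event 3 (INT 1): INT 1 arrives: push (IRQ1, PC=1), enter IRQ1 at PC=0 (depth now 2)
Event 4 (EXEC): [IRQ1] PC=0: INC 1 -> ACC=2
Event 5 (EXEC): [IRQ1] PC=1: INC 3 -> ACC=5
Event 6 (EXEC): [IRQ1] PC=2: IRET -> resume IRQ1 at PC=1 (depth now 1)
Event 7 (EXEC): [IRQ1] PC=1: INC 3 -> ACC=8
Event 8 (EXEC): [IRQ1] PC=2: IRET -> resume MAIN at PC=0 (depth now 0)
Event 9 (EXEC): [MAIN] PC=0: INC 2 -> ACC=10
Event 10 (INT 1): INT 1 arrives: push (MAIN, PC=1), enter IRQ1 at PC=0 (depth now 1)
Event 11 (INT 2): INT 2 arrives: push (IRQ1, PC=0), enter IRQ2 at PC=0 (depth now 2)
Event 12 (EXEC): [IRQ2] PC=0: INC 1 -> ACC=11
Event 13 (EXEC): [IRQ2] PC=1: INC 3 -> ACC=14
Event 14 (EXEC): [IRQ2] PC=2: IRET -> resume IRQ1 at PC=0 (depth now 1)
Event 15 (EXEC): [IRQ1] PC=0: INC 1 -> ACC=15
Event 16 (INT 2): INT 2 arrives: push (IRQ1, PC=1), enter IRQ2 at PC=0 (depth now 2)
Event 17 (EXEC): [IRQ2] PC=0: INC 1 -> ACC=16
Event 18 (EXEC): [IRQ2] PC=1: INC 3 -> ACC=19
Event 19 (EXEC): [IRQ2] PC=2: IRET -> resume IRQ1 at PC=1 (depth now 1)
Event 20 (EXEC): [IRQ1] PC=1: INC 3 -> ACC=22
Event 21 (EXEC): [IRQ1] PC=2: IRET -> resume MAIN at PC=1 (depth now 0)
Event 22 (INT 1): INT 1 arrives: push (MAIN, PC=1), enter IRQ1 at PC=0 (depth now 1)
Event 23 (EXEC): [IRQ1] PC=0: INC 1 -> ACC=23
Event 24 (EXEC): [IRQ1] PC=1: INC 3 -> ACC=26
Event 25 (EXEC): [IRQ1] PC=2: IRET -> resume MAIN at PC=1 (depth now 0)
Event 26 (EXEC): [MAIN] PC=1: NOP
Event 27 (EXEC): [MAIN] PC=2: DEC 3 -> ACC=23
Event 28 (EXEC): [MAIN] PC=3: HALT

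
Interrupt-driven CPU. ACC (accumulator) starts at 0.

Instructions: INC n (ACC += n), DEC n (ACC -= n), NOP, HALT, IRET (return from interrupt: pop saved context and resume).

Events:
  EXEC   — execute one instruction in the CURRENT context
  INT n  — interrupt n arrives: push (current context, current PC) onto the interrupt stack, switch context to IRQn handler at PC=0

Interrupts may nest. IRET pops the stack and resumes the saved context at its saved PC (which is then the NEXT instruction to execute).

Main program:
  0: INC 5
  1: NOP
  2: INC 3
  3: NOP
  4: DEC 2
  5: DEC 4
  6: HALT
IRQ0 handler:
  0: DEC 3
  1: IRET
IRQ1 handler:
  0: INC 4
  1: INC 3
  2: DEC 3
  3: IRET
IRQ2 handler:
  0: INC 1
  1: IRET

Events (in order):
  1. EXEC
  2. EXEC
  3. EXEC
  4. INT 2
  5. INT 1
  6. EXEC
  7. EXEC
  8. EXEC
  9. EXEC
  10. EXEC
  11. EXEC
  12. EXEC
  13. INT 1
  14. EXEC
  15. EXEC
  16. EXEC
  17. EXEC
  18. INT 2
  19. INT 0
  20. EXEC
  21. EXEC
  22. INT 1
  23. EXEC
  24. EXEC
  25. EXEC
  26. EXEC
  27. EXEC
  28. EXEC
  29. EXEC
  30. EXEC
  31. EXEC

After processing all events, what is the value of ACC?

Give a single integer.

Answer: 13

Derivation:
Event 1 (EXEC): [MAIN] PC=0: INC 5 -> ACC=5
Event 2 (EXEC): [MAIN] PC=1: NOP
Event 3 (EXEC): [MAIN] PC=2: INC 3 -> ACC=8
Event 4 (INT 2): INT 2 arrives: push (MAIN, PC=3), enter IRQ2 at PC=0 (depth now 1)
Event 5 (INT 1): INT 1 arrives: push (IRQ2, PC=0), enter IRQ1 at PC=0 (depth now 2)
Event 6 (EXEC): [IRQ1] PC=0: INC 4 -> ACC=12
Event 7 (EXEC): [IRQ1] PC=1: INC 3 -> ACC=15
Event 8 (EXEC): [IRQ1] PC=2: DEC 3 -> ACC=12
Event 9 (EXEC): [IRQ1] PC=3: IRET -> resume IRQ2 at PC=0 (depth now 1)
Event 10 (EXEC): [IRQ2] PC=0: INC 1 -> ACC=13
Event 11 (EXEC): [IRQ2] PC=1: IRET -> resume MAIN at PC=3 (depth now 0)
Event 12 (EXEC): [MAIN] PC=3: NOP
Event 13 (INT 1): INT 1 arrives: push (MAIN, PC=4), enter IRQ1 at PC=0 (depth now 1)
Event 14 (EXEC): [IRQ1] PC=0: INC 4 -> ACC=17
Event 15 (EXEC): [IRQ1] PC=1: INC 3 -> ACC=20
Event 16 (EXEC): [IRQ1] PC=2: DEC 3 -> ACC=17
Event 17 (EXEC): [IRQ1] PC=3: IRET -> resume MAIN at PC=4 (depth now 0)
Event 18 (INT 2): INT 2 arrives: push (MAIN, PC=4), enter IRQ2 at PC=0 (depth now 1)
Event 19 (INT 0): INT 0 arrives: push (IRQ2, PC=0), enter IRQ0 at PC=0 (depth now 2)
Event 20 (EXEC): [IRQ0] PC=0: DEC 3 -> ACC=14
Event 21 (EXEC): [IRQ0] PC=1: IRET -> resume IRQ2 at PC=0 (depth now 1)
Event 22 (INT 1): INT 1 arrives: push (IRQ2, PC=0), enter IRQ1 at PC=0 (depth now 2)
Event 23 (EXEC): [IRQ1] PC=0: INC 4 -> ACC=18
Event 24 (EXEC): [IRQ1] PC=1: INC 3 -> ACC=21
Event 25 (EXEC): [IRQ1] PC=2: DEC 3 -> ACC=18
Event 26 (EXEC): [IRQ1] PC=3: IRET -> resume IRQ2 at PC=0 (depth now 1)
Event 27 (EXEC): [IRQ2] PC=0: INC 1 -> ACC=19
Event 28 (EXEC): [IRQ2] PC=1: IRET -> resume MAIN at PC=4 (depth now 0)
Event 29 (EXEC): [MAIN] PC=4: DEC 2 -> ACC=17
Event 30 (EXEC): [MAIN] PC=5: DEC 4 -> ACC=13
Event 31 (EXEC): [MAIN] PC=6: HALT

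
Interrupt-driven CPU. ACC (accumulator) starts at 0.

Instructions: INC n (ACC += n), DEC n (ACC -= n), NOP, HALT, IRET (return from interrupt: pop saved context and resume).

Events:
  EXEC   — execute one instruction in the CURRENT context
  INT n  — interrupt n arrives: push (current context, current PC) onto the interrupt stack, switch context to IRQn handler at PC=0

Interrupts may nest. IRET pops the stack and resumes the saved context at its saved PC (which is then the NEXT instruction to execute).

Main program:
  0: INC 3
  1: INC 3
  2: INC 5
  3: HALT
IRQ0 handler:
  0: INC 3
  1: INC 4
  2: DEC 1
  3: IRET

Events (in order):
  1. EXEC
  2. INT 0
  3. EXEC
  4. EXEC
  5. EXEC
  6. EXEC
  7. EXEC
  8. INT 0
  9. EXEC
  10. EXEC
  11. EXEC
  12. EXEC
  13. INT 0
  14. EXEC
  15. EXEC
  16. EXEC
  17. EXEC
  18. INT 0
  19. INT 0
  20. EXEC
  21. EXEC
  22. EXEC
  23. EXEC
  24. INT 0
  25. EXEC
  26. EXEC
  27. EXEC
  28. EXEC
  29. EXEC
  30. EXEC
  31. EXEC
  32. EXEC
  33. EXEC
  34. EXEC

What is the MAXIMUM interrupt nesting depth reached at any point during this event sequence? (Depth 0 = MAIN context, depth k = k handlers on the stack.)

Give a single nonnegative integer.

Answer: 2

Derivation:
Event 1 (EXEC): [MAIN] PC=0: INC 3 -> ACC=3 [depth=0]
Event 2 (INT 0): INT 0 arrives: push (MAIN, PC=1), enter IRQ0 at PC=0 (depth now 1) [depth=1]
Event 3 (EXEC): [IRQ0] PC=0: INC 3 -> ACC=6 [depth=1]
Event 4 (EXEC): [IRQ0] PC=1: INC 4 -> ACC=10 [depth=1]
Event 5 (EXEC): [IRQ0] PC=2: DEC 1 -> ACC=9 [depth=1]
Event 6 (EXEC): [IRQ0] PC=3: IRET -> resume MAIN at PC=1 (depth now 0) [depth=0]
Event 7 (EXEC): [MAIN] PC=1: INC 3 -> ACC=12 [depth=0]
Event 8 (INT 0): INT 0 arrives: push (MAIN, PC=2), enter IRQ0 at PC=0 (depth now 1) [depth=1]
Event 9 (EXEC): [IRQ0] PC=0: INC 3 -> ACC=15 [depth=1]
Event 10 (EXEC): [IRQ0] PC=1: INC 4 -> ACC=19 [depth=1]
Event 11 (EXEC): [IRQ0] PC=2: DEC 1 -> ACC=18 [depth=1]
Event 12 (EXEC): [IRQ0] PC=3: IRET -> resume MAIN at PC=2 (depth now 0) [depth=0]
Event 13 (INT 0): INT 0 arrives: push (MAIN, PC=2), enter IRQ0 at PC=0 (depth now 1) [depth=1]
Event 14 (EXEC): [IRQ0] PC=0: INC 3 -> ACC=21 [depth=1]
Event 15 (EXEC): [IRQ0] PC=1: INC 4 -> ACC=25 [depth=1]
Event 16 (EXEC): [IRQ0] PC=2: DEC 1 -> ACC=24 [depth=1]
Event 17 (EXEC): [IRQ0] PC=3: IRET -> resume MAIN at PC=2 (depth now 0) [depth=0]
Event 18 (INT 0): INT 0 arrives: push (MAIN, PC=2), enter IRQ0 at PC=0 (depth now 1) [depth=1]
Event 19 (INT 0): INT 0 arrives: push (IRQ0, PC=0), enter IRQ0 at PC=0 (depth now 2) [depth=2]
Event 20 (EXEC): [IRQ0] PC=0: INC 3 -> ACC=27 [depth=2]
Event 21 (EXEC): [IRQ0] PC=1: INC 4 -> ACC=31 [depth=2]
Event 22 (EXEC): [IRQ0] PC=2: DEC 1 -> ACC=30 [depth=2]
Event 23 (EXEC): [IRQ0] PC=3: IRET -> resume IRQ0 at PC=0 (depth now 1) [depth=1]
Event 24 (INT 0): INT 0 arrives: push (IRQ0, PC=0), enter IRQ0 at PC=0 (depth now 2) [depth=2]
Event 25 (EXEC): [IRQ0] PC=0: INC 3 -> ACC=33 [depth=2]
Event 26 (EXEC): [IRQ0] PC=1: INC 4 -> ACC=37 [depth=2]
Event 27 (EXEC): [IRQ0] PC=2: DEC 1 -> ACC=36 [depth=2]
Event 28 (EXEC): [IRQ0] PC=3: IRET -> resume IRQ0 at PC=0 (depth now 1) [depth=1]
Event 29 (EXEC): [IRQ0] PC=0: INC 3 -> ACC=39 [depth=1]
Event 30 (EXEC): [IRQ0] PC=1: INC 4 -> ACC=43 [depth=1]
Event 31 (EXEC): [IRQ0] PC=2: DEC 1 -> ACC=42 [depth=1]
Event 32 (EXEC): [IRQ0] PC=3: IRET -> resume MAIN at PC=2 (depth now 0) [depth=0]
Event 33 (EXEC): [MAIN] PC=2: INC 5 -> ACC=47 [depth=0]
Event 34 (EXEC): [MAIN] PC=3: HALT [depth=0]
Max depth observed: 2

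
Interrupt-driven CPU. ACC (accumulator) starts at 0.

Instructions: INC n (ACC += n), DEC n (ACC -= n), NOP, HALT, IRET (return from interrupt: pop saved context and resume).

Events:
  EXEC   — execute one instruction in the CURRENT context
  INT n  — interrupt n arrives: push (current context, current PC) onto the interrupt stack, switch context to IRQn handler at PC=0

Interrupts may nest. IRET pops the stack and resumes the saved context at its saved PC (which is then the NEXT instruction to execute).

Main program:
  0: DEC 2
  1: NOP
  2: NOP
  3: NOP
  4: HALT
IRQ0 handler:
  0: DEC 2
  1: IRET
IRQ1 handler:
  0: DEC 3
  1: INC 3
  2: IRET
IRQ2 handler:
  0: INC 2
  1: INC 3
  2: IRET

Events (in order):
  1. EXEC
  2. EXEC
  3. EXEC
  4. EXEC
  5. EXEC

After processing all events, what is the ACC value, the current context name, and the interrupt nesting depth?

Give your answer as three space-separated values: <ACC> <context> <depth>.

Event 1 (EXEC): [MAIN] PC=0: DEC 2 -> ACC=-2
Event 2 (EXEC): [MAIN] PC=1: NOP
Event 3 (EXEC): [MAIN] PC=2: NOP
Event 4 (EXEC): [MAIN] PC=3: NOP
Event 5 (EXEC): [MAIN] PC=4: HALT

Answer: -2 MAIN 0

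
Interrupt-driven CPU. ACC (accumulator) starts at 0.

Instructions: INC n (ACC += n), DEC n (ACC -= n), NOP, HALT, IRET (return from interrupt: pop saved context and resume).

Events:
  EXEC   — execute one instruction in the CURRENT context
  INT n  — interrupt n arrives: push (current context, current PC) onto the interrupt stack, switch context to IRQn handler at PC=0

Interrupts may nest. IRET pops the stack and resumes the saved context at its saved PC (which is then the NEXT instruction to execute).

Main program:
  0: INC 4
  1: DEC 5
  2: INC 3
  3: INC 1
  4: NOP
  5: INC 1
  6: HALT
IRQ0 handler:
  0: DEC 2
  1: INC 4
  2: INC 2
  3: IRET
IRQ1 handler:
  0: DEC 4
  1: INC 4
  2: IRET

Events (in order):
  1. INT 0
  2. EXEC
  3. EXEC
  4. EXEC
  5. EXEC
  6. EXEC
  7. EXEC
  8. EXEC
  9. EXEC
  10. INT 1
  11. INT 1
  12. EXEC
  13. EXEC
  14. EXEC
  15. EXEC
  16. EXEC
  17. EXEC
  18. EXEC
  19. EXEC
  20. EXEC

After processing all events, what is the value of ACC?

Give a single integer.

Answer: 8

Derivation:
Event 1 (INT 0): INT 0 arrives: push (MAIN, PC=0), enter IRQ0 at PC=0 (depth now 1)
Event 2 (EXEC): [IRQ0] PC=0: DEC 2 -> ACC=-2
Event 3 (EXEC): [IRQ0] PC=1: INC 4 -> ACC=2
Event 4 (EXEC): [IRQ0] PC=2: INC 2 -> ACC=4
Event 5 (EXEC): [IRQ0] PC=3: IRET -> resume MAIN at PC=0 (depth now 0)
Event 6 (EXEC): [MAIN] PC=0: INC 4 -> ACC=8
Event 7 (EXEC): [MAIN] PC=1: DEC 5 -> ACC=3
Event 8 (EXEC): [MAIN] PC=2: INC 3 -> ACC=6
Event 9 (EXEC): [MAIN] PC=3: INC 1 -> ACC=7
Event 10 (INT 1): INT 1 arrives: push (MAIN, PC=4), enter IRQ1 at PC=0 (depth now 1)
Event 11 (INT 1): INT 1 arrives: push (IRQ1, PC=0), enter IRQ1 at PC=0 (depth now 2)
Event 12 (EXEC): [IRQ1] PC=0: DEC 4 -> ACC=3
Event 13 (EXEC): [IRQ1] PC=1: INC 4 -> ACC=7
Event 14 (EXEC): [IRQ1] PC=2: IRET -> resume IRQ1 at PC=0 (depth now 1)
Event 15 (EXEC): [IRQ1] PC=0: DEC 4 -> ACC=3
Event 16 (EXEC): [IRQ1] PC=1: INC 4 -> ACC=7
Event 17 (EXEC): [IRQ1] PC=2: IRET -> resume MAIN at PC=4 (depth now 0)
Event 18 (EXEC): [MAIN] PC=4: NOP
Event 19 (EXEC): [MAIN] PC=5: INC 1 -> ACC=8
Event 20 (EXEC): [MAIN] PC=6: HALT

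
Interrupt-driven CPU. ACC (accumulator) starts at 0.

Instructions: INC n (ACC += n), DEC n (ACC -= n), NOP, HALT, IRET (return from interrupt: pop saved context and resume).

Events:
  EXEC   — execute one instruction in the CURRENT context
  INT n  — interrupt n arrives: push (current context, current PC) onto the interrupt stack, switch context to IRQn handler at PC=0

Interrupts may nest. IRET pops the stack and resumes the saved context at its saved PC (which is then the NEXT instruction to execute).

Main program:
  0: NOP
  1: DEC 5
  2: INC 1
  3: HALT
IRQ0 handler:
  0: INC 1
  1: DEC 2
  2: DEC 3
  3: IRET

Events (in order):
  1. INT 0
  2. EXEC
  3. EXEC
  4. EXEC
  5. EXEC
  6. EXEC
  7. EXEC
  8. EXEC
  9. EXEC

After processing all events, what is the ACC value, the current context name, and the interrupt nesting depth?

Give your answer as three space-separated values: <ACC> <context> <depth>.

Answer: -8 MAIN 0

Derivation:
Event 1 (INT 0): INT 0 arrives: push (MAIN, PC=0), enter IRQ0 at PC=0 (depth now 1)
Event 2 (EXEC): [IRQ0] PC=0: INC 1 -> ACC=1
Event 3 (EXEC): [IRQ0] PC=1: DEC 2 -> ACC=-1
Event 4 (EXEC): [IRQ0] PC=2: DEC 3 -> ACC=-4
Event 5 (EXEC): [IRQ0] PC=3: IRET -> resume MAIN at PC=0 (depth now 0)
Event 6 (EXEC): [MAIN] PC=0: NOP
Event 7 (EXEC): [MAIN] PC=1: DEC 5 -> ACC=-9
Event 8 (EXEC): [MAIN] PC=2: INC 1 -> ACC=-8
Event 9 (EXEC): [MAIN] PC=3: HALT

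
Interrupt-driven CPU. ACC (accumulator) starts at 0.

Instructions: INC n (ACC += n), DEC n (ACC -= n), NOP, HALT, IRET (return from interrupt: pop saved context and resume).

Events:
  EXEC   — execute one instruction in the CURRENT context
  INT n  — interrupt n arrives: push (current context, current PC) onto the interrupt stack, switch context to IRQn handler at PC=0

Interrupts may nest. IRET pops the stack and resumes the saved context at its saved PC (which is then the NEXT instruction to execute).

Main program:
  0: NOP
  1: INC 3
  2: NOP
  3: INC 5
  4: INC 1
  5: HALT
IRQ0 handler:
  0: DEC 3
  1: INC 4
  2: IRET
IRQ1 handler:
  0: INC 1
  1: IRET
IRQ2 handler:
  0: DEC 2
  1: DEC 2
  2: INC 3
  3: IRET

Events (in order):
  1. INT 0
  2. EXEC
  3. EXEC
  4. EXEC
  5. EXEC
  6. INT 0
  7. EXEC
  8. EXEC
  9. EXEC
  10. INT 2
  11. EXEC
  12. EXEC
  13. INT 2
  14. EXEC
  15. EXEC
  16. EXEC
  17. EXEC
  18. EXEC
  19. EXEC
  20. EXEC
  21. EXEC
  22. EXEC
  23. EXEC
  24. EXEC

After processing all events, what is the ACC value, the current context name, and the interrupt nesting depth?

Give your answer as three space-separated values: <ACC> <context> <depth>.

Answer: 9 MAIN 0

Derivation:
Event 1 (INT 0): INT 0 arrives: push (MAIN, PC=0), enter IRQ0 at PC=0 (depth now 1)
Event 2 (EXEC): [IRQ0] PC=0: DEC 3 -> ACC=-3
Event 3 (EXEC): [IRQ0] PC=1: INC 4 -> ACC=1
Event 4 (EXEC): [IRQ0] PC=2: IRET -> resume MAIN at PC=0 (depth now 0)
Event 5 (EXEC): [MAIN] PC=0: NOP
Event 6 (INT 0): INT 0 arrives: push (MAIN, PC=1), enter IRQ0 at PC=0 (depth now 1)
Event 7 (EXEC): [IRQ0] PC=0: DEC 3 -> ACC=-2
Event 8 (EXEC): [IRQ0] PC=1: INC 4 -> ACC=2
Event 9 (EXEC): [IRQ0] PC=2: IRET -> resume MAIN at PC=1 (depth now 0)
Event 10 (INT 2): INT 2 arrives: push (MAIN, PC=1), enter IRQ2 at PC=0 (depth now 1)
Event 11 (EXEC): [IRQ2] PC=0: DEC 2 -> ACC=0
Event 12 (EXEC): [IRQ2] PC=1: DEC 2 -> ACC=-2
Event 13 (INT 2): INT 2 arrives: push (IRQ2, PC=2), enter IRQ2 at PC=0 (depth now 2)
Event 14 (EXEC): [IRQ2] PC=0: DEC 2 -> ACC=-4
Event 15 (EXEC): [IRQ2] PC=1: DEC 2 -> ACC=-6
Event 16 (EXEC): [IRQ2] PC=2: INC 3 -> ACC=-3
Event 17 (EXEC): [IRQ2] PC=3: IRET -> resume IRQ2 at PC=2 (depth now 1)
Event 18 (EXEC): [IRQ2] PC=2: INC 3 -> ACC=0
Event 19 (EXEC): [IRQ2] PC=3: IRET -> resume MAIN at PC=1 (depth now 0)
Event 20 (EXEC): [MAIN] PC=1: INC 3 -> ACC=3
Event 21 (EXEC): [MAIN] PC=2: NOP
Event 22 (EXEC): [MAIN] PC=3: INC 5 -> ACC=8
Event 23 (EXEC): [MAIN] PC=4: INC 1 -> ACC=9
Event 24 (EXEC): [MAIN] PC=5: HALT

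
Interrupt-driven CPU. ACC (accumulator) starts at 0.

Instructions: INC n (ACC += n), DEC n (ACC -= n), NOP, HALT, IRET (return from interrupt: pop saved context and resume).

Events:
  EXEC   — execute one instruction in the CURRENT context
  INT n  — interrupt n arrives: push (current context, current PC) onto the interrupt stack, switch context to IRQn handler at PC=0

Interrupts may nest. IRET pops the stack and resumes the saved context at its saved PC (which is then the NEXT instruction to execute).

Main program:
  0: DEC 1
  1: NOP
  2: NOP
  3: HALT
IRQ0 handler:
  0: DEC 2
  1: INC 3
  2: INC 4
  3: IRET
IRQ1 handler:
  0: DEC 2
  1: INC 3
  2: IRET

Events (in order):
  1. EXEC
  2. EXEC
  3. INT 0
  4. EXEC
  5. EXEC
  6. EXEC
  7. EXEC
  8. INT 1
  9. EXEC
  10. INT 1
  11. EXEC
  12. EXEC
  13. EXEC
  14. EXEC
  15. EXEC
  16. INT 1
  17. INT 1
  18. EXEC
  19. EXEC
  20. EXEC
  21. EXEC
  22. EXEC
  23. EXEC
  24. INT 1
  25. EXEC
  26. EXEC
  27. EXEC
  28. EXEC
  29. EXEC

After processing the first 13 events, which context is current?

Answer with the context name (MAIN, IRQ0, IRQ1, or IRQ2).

Answer: IRQ1

Derivation:
Event 1 (EXEC): [MAIN] PC=0: DEC 1 -> ACC=-1
Event 2 (EXEC): [MAIN] PC=1: NOP
Event 3 (INT 0): INT 0 arrives: push (MAIN, PC=2), enter IRQ0 at PC=0 (depth now 1)
Event 4 (EXEC): [IRQ0] PC=0: DEC 2 -> ACC=-3
Event 5 (EXEC): [IRQ0] PC=1: INC 3 -> ACC=0
Event 6 (EXEC): [IRQ0] PC=2: INC 4 -> ACC=4
Event 7 (EXEC): [IRQ0] PC=3: IRET -> resume MAIN at PC=2 (depth now 0)
Event 8 (INT 1): INT 1 arrives: push (MAIN, PC=2), enter IRQ1 at PC=0 (depth now 1)
Event 9 (EXEC): [IRQ1] PC=0: DEC 2 -> ACC=2
Event 10 (INT 1): INT 1 arrives: push (IRQ1, PC=1), enter IRQ1 at PC=0 (depth now 2)
Event 11 (EXEC): [IRQ1] PC=0: DEC 2 -> ACC=0
Event 12 (EXEC): [IRQ1] PC=1: INC 3 -> ACC=3
Event 13 (EXEC): [IRQ1] PC=2: IRET -> resume IRQ1 at PC=1 (depth now 1)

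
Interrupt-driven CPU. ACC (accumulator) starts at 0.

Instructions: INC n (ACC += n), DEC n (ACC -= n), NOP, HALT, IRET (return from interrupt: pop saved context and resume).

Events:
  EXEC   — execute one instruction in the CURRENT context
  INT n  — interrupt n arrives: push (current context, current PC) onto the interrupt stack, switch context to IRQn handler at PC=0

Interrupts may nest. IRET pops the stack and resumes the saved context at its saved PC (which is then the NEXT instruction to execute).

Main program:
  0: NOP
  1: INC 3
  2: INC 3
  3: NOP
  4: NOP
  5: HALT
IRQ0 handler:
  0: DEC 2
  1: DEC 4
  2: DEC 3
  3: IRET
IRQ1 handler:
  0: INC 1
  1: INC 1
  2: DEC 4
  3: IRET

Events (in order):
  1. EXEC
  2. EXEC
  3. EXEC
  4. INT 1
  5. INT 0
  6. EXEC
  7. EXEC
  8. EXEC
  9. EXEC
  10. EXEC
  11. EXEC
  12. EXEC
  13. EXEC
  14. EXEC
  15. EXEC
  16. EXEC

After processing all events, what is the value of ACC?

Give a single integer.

Event 1 (EXEC): [MAIN] PC=0: NOP
Event 2 (EXEC): [MAIN] PC=1: INC 3 -> ACC=3
Event 3 (EXEC): [MAIN] PC=2: INC 3 -> ACC=6
Event 4 (INT 1): INT 1 arrives: push (MAIN, PC=3), enter IRQ1 at PC=0 (depth now 1)
Event 5 (INT 0): INT 0 arrives: push (IRQ1, PC=0), enter IRQ0 at PC=0 (depth now 2)
Event 6 (EXEC): [IRQ0] PC=0: DEC 2 -> ACC=4
Event 7 (EXEC): [IRQ0] PC=1: DEC 4 -> ACC=0
Event 8 (EXEC): [IRQ0] PC=2: DEC 3 -> ACC=-3
Event 9 (EXEC): [IRQ0] PC=3: IRET -> resume IRQ1 at PC=0 (depth now 1)
Event 10 (EXEC): [IRQ1] PC=0: INC 1 -> ACC=-2
Event 11 (EXEC): [IRQ1] PC=1: INC 1 -> ACC=-1
Event 12 (EXEC): [IRQ1] PC=2: DEC 4 -> ACC=-5
Event 13 (EXEC): [IRQ1] PC=3: IRET -> resume MAIN at PC=3 (depth now 0)
Event 14 (EXEC): [MAIN] PC=3: NOP
Event 15 (EXEC): [MAIN] PC=4: NOP
Event 16 (EXEC): [MAIN] PC=5: HALT

Answer: -5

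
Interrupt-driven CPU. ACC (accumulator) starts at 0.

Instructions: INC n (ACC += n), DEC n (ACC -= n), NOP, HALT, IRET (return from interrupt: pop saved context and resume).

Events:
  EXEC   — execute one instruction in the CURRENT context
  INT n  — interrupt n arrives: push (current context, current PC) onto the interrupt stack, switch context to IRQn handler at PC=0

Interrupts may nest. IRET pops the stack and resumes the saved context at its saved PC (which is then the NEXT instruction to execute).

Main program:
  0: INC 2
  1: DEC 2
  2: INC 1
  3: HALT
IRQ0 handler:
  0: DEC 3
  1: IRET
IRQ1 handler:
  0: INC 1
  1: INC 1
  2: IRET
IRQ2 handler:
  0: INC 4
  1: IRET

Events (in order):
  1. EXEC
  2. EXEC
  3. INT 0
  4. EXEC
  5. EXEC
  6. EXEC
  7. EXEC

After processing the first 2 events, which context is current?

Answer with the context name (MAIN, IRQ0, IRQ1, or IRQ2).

Event 1 (EXEC): [MAIN] PC=0: INC 2 -> ACC=2
Event 2 (EXEC): [MAIN] PC=1: DEC 2 -> ACC=0

Answer: MAIN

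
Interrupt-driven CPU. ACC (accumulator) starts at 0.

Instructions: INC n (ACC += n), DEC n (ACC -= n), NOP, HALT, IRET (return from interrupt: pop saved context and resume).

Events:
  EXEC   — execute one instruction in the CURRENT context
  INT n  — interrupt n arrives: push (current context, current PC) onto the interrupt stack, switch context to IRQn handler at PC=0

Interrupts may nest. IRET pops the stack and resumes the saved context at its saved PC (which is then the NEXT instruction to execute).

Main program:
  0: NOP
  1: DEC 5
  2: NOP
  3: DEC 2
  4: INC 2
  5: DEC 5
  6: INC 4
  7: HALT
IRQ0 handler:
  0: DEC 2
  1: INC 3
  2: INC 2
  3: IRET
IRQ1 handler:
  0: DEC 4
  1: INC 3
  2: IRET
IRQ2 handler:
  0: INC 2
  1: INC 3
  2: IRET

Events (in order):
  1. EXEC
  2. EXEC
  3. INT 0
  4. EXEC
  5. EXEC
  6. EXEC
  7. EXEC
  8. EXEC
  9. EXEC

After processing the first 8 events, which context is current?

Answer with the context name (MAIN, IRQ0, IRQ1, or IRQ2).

Answer: MAIN

Derivation:
Event 1 (EXEC): [MAIN] PC=0: NOP
Event 2 (EXEC): [MAIN] PC=1: DEC 5 -> ACC=-5
Event 3 (INT 0): INT 0 arrives: push (MAIN, PC=2), enter IRQ0 at PC=0 (depth now 1)
Event 4 (EXEC): [IRQ0] PC=0: DEC 2 -> ACC=-7
Event 5 (EXEC): [IRQ0] PC=1: INC 3 -> ACC=-4
Event 6 (EXEC): [IRQ0] PC=2: INC 2 -> ACC=-2
Event 7 (EXEC): [IRQ0] PC=3: IRET -> resume MAIN at PC=2 (depth now 0)
Event 8 (EXEC): [MAIN] PC=2: NOP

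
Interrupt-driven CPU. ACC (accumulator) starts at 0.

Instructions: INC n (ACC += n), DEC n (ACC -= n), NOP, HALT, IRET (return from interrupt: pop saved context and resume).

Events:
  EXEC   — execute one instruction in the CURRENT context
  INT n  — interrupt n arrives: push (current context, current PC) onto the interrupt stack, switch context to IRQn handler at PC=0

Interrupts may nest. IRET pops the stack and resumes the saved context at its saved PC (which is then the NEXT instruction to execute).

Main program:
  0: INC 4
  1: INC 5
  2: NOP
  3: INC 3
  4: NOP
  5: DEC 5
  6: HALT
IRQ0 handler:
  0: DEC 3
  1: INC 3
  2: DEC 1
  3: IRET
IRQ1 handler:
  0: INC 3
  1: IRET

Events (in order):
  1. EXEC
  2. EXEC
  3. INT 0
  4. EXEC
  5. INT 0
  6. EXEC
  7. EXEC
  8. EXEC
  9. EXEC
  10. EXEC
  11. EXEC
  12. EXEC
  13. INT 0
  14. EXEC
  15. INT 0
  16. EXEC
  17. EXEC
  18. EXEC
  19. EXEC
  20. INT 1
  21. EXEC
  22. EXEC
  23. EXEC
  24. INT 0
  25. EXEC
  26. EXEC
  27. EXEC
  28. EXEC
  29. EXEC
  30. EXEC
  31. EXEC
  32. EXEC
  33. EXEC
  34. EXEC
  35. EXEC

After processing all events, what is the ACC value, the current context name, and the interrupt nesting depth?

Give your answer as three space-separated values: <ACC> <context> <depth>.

Event 1 (EXEC): [MAIN] PC=0: INC 4 -> ACC=4
Event 2 (EXEC): [MAIN] PC=1: INC 5 -> ACC=9
Event 3 (INT 0): INT 0 arrives: push (MAIN, PC=2), enter IRQ0 at PC=0 (depth now 1)
Event 4 (EXEC): [IRQ0] PC=0: DEC 3 -> ACC=6
Event 5 (INT 0): INT 0 arrives: push (IRQ0, PC=1), enter IRQ0 at PC=0 (depth now 2)
Event 6 (EXEC): [IRQ0] PC=0: DEC 3 -> ACC=3
Event 7 (EXEC): [IRQ0] PC=1: INC 3 -> ACC=6
Event 8 (EXEC): [IRQ0] PC=2: DEC 1 -> ACC=5
Event 9 (EXEC): [IRQ0] PC=3: IRET -> resume IRQ0 at PC=1 (depth now 1)
Event 10 (EXEC): [IRQ0] PC=1: INC 3 -> ACC=8
Event 11 (EXEC): [IRQ0] PC=2: DEC 1 -> ACC=7
Event 12 (EXEC): [IRQ0] PC=3: IRET -> resume MAIN at PC=2 (depth now 0)
Event 13 (INT 0): INT 0 arrives: push (MAIN, PC=2), enter IRQ0 at PC=0 (depth now 1)
Event 14 (EXEC): [IRQ0] PC=0: DEC 3 -> ACC=4
Event 15 (INT 0): INT 0 arrives: push (IRQ0, PC=1), enter IRQ0 at PC=0 (depth now 2)
Event 16 (EXEC): [IRQ0] PC=0: DEC 3 -> ACC=1
Event 17 (EXEC): [IRQ0] PC=1: INC 3 -> ACC=4
Event 18 (EXEC): [IRQ0] PC=2: DEC 1 -> ACC=3
Event 19 (EXEC): [IRQ0] PC=3: IRET -> resume IRQ0 at PC=1 (depth now 1)
Event 20 (INT 1): INT 1 arrives: push (IRQ0, PC=1), enter IRQ1 at PC=0 (depth now 2)
Event 21 (EXEC): [IRQ1] PC=0: INC 3 -> ACC=6
Event 22 (EXEC): [IRQ1] PC=1: IRET -> resume IRQ0 at PC=1 (depth now 1)
Event 23 (EXEC): [IRQ0] PC=1: INC 3 -> ACC=9
Event 24 (INT 0): INT 0 arrives: push (IRQ0, PC=2), enter IRQ0 at PC=0 (depth now 2)
Event 25 (EXEC): [IRQ0] PC=0: DEC 3 -> ACC=6
Event 26 (EXEC): [IRQ0] PC=1: INC 3 -> ACC=9
Event 27 (EXEC): [IRQ0] PC=2: DEC 1 -> ACC=8
Event 28 (EXEC): [IRQ0] PC=3: IRET -> resume IRQ0 at PC=2 (depth now 1)
Event 29 (EXEC): [IRQ0] PC=2: DEC 1 -> ACC=7
Event 30 (EXEC): [IRQ0] PC=3: IRET -> resume MAIN at PC=2 (depth now 0)
Event 31 (EXEC): [MAIN] PC=2: NOP
Event 32 (EXEC): [MAIN] PC=3: INC 3 -> ACC=10
Event 33 (EXEC): [MAIN] PC=4: NOP
Event 34 (EXEC): [MAIN] PC=5: DEC 5 -> ACC=5
Event 35 (EXEC): [MAIN] PC=6: HALT

Answer: 5 MAIN 0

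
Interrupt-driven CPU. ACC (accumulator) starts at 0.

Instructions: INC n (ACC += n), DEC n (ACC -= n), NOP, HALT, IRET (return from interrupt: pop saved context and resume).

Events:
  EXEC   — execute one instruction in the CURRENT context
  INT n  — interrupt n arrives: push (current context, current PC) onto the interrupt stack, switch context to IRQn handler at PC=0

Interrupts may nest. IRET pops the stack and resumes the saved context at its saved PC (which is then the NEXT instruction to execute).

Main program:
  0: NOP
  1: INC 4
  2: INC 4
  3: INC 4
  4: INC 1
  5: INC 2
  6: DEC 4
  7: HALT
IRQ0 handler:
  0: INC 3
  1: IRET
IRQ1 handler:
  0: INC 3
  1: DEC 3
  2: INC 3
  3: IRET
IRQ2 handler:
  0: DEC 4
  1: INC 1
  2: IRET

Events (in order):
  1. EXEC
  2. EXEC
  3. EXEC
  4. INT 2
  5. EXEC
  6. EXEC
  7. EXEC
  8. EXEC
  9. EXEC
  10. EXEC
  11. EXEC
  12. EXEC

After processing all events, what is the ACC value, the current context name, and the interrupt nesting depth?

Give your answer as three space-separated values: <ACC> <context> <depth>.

Event 1 (EXEC): [MAIN] PC=0: NOP
Event 2 (EXEC): [MAIN] PC=1: INC 4 -> ACC=4
Event 3 (EXEC): [MAIN] PC=2: INC 4 -> ACC=8
Event 4 (INT 2): INT 2 arrives: push (MAIN, PC=3), enter IRQ2 at PC=0 (depth now 1)
Event 5 (EXEC): [IRQ2] PC=0: DEC 4 -> ACC=4
Event 6 (EXEC): [IRQ2] PC=1: INC 1 -> ACC=5
Event 7 (EXEC): [IRQ2] PC=2: IRET -> resume MAIN at PC=3 (depth now 0)
Event 8 (EXEC): [MAIN] PC=3: INC 4 -> ACC=9
Event 9 (EXEC): [MAIN] PC=4: INC 1 -> ACC=10
Event 10 (EXEC): [MAIN] PC=5: INC 2 -> ACC=12
Event 11 (EXEC): [MAIN] PC=6: DEC 4 -> ACC=8
Event 12 (EXEC): [MAIN] PC=7: HALT

Answer: 8 MAIN 0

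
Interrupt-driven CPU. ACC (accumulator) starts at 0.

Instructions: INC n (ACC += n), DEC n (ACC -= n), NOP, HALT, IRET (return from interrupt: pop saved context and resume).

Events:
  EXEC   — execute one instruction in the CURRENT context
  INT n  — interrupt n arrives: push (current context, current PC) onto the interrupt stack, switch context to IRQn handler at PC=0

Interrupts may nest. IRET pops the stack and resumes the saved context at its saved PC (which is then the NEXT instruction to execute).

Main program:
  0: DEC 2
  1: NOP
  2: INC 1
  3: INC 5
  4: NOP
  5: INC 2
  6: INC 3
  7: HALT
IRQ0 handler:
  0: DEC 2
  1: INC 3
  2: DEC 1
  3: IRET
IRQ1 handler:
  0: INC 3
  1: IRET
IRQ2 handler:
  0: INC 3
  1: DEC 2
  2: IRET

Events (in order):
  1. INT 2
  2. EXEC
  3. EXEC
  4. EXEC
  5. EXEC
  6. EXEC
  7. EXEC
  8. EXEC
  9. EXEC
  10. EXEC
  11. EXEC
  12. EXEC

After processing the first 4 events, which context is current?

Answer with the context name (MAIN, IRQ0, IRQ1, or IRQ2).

Answer: MAIN

Derivation:
Event 1 (INT 2): INT 2 arrives: push (MAIN, PC=0), enter IRQ2 at PC=0 (depth now 1)
Event 2 (EXEC): [IRQ2] PC=0: INC 3 -> ACC=3
Event 3 (EXEC): [IRQ2] PC=1: DEC 2 -> ACC=1
Event 4 (EXEC): [IRQ2] PC=2: IRET -> resume MAIN at PC=0 (depth now 0)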